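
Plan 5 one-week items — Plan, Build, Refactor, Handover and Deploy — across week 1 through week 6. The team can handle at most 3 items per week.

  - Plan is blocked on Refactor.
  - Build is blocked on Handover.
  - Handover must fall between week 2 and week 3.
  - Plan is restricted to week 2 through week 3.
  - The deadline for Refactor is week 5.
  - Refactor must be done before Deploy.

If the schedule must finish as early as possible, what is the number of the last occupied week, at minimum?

3

The precedence chain requires at least 2 distinct weeks.
With at most 3 per week and 5 tasks, at least 2 weeks are needed.
Propagating the time windows through the other constraints, Build can't land before week 3, so the schedule must run through at least week 3.
3 works (last occupied week: week 3): for example Plan in week 2; Deploy in week 2; Handover in week 2; Build in week 3; Refactor in week 1.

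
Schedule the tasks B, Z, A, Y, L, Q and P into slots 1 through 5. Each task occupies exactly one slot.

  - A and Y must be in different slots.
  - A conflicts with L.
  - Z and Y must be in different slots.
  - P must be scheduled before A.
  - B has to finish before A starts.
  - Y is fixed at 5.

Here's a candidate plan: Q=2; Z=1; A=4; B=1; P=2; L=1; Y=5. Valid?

Z and Y must be in different slots — holds.
A conflicts with L — holds.
Y is fixed at 5 — holds.
B has to finish before A starts — holds.
A and Y must be in different slots — holds.
P must be scheduled before A — holds.

Valid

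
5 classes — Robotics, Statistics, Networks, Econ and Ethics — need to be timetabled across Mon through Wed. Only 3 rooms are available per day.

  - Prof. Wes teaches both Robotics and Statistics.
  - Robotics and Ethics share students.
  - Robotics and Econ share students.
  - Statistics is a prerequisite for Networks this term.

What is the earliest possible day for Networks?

Tue

Precedence pushes Networks to at least Tue.
Networks at Tue is achievable: Networks=Tue, Econ=Mon, Ethics=Mon, Statistics=Mon, Robotics=Tue.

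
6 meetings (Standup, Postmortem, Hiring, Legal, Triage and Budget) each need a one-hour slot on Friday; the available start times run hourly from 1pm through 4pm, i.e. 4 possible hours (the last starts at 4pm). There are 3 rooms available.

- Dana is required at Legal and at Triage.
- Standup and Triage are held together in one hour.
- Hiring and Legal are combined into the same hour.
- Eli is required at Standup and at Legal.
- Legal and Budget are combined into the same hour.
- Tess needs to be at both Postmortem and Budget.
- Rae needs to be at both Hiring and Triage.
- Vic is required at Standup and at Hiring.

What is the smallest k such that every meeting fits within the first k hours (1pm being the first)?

With at most 3 per hour and 6 meetings, at least 2 hours are needed.
2 works (last occupied hour: 2pm): for example Standup -> 1pm, Triage -> 1pm, Hiring -> 2pm, Budget -> 2pm, Postmortem -> 1pm, Legal -> 2pm.

2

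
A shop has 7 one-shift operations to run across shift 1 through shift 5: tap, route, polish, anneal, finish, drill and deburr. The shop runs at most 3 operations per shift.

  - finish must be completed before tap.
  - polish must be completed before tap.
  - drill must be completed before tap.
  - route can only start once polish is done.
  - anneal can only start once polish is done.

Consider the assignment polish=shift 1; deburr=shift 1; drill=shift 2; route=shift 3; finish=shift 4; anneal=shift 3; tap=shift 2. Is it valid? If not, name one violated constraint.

finish must be completed before tap — violated.
anneal can only start once polish is done — holds.
route can only start once polish is done — holds.
polish must be completed before tap — holds.
drill must be completed before tap — violated.
The shop runs at most 3 operations per shift — holds.

No. finish must be completed before tap is not satisfied.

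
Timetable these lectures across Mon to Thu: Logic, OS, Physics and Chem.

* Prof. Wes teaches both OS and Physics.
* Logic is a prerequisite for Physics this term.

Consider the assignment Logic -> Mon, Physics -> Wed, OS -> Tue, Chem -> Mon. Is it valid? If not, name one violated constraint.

Logic is a prerequisite for Physics this term — holds.
Prof. Wes teaches both OS and Physics — holds.

Valid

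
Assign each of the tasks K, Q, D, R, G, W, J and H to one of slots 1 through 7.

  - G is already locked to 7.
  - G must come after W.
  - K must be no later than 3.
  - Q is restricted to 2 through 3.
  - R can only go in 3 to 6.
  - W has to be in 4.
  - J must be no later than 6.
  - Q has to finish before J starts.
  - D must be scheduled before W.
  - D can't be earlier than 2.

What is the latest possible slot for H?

7

H at 7 is achievable: Q -> 2; D -> 2; J -> 3; K -> 1; H -> 7; W -> 4; G -> 7; R -> 3.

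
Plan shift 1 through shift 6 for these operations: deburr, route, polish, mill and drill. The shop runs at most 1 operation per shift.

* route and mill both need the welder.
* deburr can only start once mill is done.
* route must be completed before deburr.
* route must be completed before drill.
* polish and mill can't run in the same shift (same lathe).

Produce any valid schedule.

drill -> shift 4; polish -> shift 5; deburr -> shift 3; route -> shift 1; mill -> shift 2

Checking: route(shift 1) before drill(shift 4); route(shift 1) before deburr(shift 3); mill(shift 2) before deburr(shift 3); route(shift 1) != mill(shift 2); polish(shift 5) != mill(shift 2); max 1 per shift (cap 1).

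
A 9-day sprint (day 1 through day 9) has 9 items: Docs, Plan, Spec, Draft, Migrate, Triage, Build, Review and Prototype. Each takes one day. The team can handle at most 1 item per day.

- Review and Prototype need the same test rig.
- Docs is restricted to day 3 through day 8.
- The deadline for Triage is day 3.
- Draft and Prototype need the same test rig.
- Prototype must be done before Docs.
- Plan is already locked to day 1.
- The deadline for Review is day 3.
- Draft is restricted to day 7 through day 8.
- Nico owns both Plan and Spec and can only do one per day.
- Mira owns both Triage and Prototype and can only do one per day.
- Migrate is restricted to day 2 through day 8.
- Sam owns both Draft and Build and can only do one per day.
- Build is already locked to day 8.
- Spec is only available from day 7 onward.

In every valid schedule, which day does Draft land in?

Draft's window is day 7–day 8.
Build is fixed at day 8, and Draft can't share a day with Build.
So Draft must be day 7.

day 7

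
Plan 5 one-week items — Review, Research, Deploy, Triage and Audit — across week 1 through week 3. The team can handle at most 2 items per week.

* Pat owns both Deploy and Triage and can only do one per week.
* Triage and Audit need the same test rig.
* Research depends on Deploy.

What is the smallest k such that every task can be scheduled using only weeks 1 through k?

The precedence chain requires at least 2 distinct weeks.
With at most 2 per week and 5 tasks, at least 3 weeks are needed.
3 works (last occupied week: week 3): for example Triage in week 2, Audit in week 3, Research in week 2, Review in week 1, Deploy in week 1.

3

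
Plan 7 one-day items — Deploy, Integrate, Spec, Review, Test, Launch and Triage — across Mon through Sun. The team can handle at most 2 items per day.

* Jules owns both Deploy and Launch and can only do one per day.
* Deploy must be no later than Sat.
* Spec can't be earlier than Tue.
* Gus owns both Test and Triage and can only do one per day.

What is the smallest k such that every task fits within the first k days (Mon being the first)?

With at most 2 per day and 7 tasks, at least 4 days are needed.
Spec can't be placed before Tue — that is day 2 counting from Mon — so the schedule must run through at least 2 days.
4 works (last occupied day: Thu): for example Spec -> Tue; Integrate -> Mon; Test -> Wed; Review -> Tue; Launch -> Wed; Deploy -> Mon; Triage -> Thu.

4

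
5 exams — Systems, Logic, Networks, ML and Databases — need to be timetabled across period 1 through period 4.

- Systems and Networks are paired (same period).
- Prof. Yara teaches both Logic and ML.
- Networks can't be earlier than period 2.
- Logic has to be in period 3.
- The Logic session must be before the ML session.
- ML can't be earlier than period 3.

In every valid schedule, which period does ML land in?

ML's window is period 3–period 4.
Logic is fixed at period 3, and ML can't share a period with Logic.
So ML must be period 4.

period 4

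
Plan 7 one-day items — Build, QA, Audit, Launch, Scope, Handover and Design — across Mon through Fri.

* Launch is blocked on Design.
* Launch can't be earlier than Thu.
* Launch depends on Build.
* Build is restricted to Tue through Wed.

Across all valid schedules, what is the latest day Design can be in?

Downstream work caps Design at Thu.
Design at Thu is achievable: Design=Thu; Scope=Mon; Handover=Mon; Build=Tue; Launch=Fri; QA=Mon; Audit=Mon.

Thu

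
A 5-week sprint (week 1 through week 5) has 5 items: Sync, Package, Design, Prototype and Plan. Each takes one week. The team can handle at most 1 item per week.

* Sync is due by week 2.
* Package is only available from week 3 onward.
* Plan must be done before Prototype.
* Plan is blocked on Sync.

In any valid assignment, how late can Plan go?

week 4

Precedence pushes Plan to at least week 2; downstream work caps Plan at week 4.
Plan at week 4 is achievable: Package -> week 3, Plan -> week 4, Design -> week 2, Sync -> week 1, Prototype -> week 5.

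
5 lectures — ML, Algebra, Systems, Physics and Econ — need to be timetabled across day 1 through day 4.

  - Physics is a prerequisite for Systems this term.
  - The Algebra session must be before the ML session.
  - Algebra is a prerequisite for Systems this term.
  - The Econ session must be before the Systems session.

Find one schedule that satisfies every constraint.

Systems in day 2, Algebra in day 1, Physics in day 1, Econ in day 1, ML in day 2

Checking: Algebra(day 1) before Systems(day 2); Econ(day 1) before Systems(day 2); Physics(day 1) before Systems(day 2); Algebra(day 1) before ML(day 2).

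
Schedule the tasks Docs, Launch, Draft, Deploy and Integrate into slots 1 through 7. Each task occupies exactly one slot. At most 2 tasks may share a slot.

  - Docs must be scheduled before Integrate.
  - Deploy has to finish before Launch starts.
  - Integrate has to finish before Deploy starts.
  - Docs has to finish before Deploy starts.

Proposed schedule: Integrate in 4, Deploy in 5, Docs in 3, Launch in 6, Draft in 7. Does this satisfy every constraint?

Integrate has to finish before Deploy starts — holds.
Deploy has to finish before Launch starts — holds.
Docs has to finish before Deploy starts — holds.
At most 2 tasks may share a slot — holds.
Docs must be scheduled before Integrate — holds.

Valid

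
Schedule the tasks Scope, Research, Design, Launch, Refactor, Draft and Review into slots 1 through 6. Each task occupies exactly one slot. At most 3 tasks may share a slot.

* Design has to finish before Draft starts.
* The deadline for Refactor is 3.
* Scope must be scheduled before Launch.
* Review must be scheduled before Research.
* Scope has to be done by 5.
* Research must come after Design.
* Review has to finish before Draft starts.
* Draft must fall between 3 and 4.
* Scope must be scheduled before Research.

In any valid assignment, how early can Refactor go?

Refactor's own window allows nothing later than 3.
Refactor at 1 is achievable: Scope=1, Draft=3, Research=3, Design=1, Launch=2, Review=2, Refactor=1.

1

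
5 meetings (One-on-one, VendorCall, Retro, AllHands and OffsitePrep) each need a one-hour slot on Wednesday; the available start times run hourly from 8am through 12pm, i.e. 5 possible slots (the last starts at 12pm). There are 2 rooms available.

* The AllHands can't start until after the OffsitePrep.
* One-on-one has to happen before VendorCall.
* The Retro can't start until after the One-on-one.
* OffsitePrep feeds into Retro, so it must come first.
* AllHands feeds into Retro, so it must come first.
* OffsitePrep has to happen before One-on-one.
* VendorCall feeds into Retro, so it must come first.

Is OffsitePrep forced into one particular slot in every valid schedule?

No

OffsitePrep can be 8am (e.g. VendorCall -> 10am, OffsitePrep -> 8am, One-on-one -> 9am, Retro -> 11am, AllHands -> 9am) or 9am (e.g. AllHands -> 10am; Retro -> 12pm; VendorCall -> 11am; OffsitePrep -> 9am; One-on-one -> 10am).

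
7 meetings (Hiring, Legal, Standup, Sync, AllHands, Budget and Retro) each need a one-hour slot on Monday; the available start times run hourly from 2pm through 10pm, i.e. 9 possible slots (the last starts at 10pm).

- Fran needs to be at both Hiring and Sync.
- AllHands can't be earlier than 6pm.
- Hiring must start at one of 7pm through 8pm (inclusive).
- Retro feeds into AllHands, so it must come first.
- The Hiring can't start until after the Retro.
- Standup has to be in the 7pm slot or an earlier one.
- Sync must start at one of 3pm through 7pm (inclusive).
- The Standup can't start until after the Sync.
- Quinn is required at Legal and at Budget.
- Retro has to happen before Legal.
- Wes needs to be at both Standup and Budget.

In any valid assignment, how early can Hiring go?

7pm

Hiring is available from 7pm; Hiring's own window allows nothing later than 8pm.
Hiring at 7pm is achievable: Retro -> 2pm; Hiring -> 7pm; Legal -> 3pm; Budget -> 2pm; AllHands -> 6pm; Sync -> 3pm; Standup -> 4pm.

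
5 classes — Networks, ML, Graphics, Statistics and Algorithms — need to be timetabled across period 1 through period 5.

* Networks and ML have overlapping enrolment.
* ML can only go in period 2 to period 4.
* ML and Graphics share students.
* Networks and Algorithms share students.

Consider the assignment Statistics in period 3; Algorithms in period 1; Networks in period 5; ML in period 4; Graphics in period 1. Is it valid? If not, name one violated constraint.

Networks and Algorithms share students — holds.
ML and Graphics share students — holds.
ML can only go in period 2 to period 4 — holds.
Networks and ML have overlapping enrolment — holds.

Yes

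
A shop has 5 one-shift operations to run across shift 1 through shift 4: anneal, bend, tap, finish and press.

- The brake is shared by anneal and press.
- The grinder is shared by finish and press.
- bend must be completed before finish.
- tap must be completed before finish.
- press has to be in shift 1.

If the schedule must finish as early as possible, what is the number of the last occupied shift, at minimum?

shift 2

The precedence chain requires at least 2 distinct shifts.
2 works (last occupied shift: shift 2): for example tap in shift 1; finish in shift 2; bend in shift 1; press in shift 1; anneal in shift 2.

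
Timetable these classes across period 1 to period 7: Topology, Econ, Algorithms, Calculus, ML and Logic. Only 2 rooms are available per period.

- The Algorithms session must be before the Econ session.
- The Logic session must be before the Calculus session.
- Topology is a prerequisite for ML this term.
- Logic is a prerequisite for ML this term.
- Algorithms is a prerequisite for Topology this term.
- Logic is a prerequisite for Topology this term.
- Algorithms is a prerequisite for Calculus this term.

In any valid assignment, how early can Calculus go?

Precedence pushes Calculus to at least period 2.
Calculus at period 2 is achievable: Algorithms -> period 1; Econ -> period 3; ML -> period 3; Topology -> period 2; Calculus -> period 2; Logic -> period 1.

period 2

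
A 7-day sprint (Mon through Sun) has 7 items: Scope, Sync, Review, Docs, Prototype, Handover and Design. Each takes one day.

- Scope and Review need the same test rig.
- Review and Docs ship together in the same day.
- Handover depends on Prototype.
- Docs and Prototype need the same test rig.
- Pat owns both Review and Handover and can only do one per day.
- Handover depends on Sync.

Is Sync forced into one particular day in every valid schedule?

Sync can be Mon (e.g. Review=Wed; Handover=Tue; Sync=Mon; Docs=Wed; Prototype=Mon; Design=Mon; Scope=Mon) or Tue (e.g. Sync=Tue; Prototype=Mon; Docs=Tue; Design=Mon; Scope=Mon; Review=Tue; Handover=Wed).

No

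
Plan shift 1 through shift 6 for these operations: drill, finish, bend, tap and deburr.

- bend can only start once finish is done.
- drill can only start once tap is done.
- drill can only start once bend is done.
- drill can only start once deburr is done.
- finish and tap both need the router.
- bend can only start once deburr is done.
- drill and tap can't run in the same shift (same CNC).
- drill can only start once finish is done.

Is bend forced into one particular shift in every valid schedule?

No

bend can be shift 2 (e.g. finish -> shift 1, drill -> shift 3, deburr -> shift 1, tap -> shift 2, bend -> shift 2) or shift 3 (e.g. finish -> shift 1; deburr -> shift 1; drill -> shift 4; tap -> shift 2; bend -> shift 3).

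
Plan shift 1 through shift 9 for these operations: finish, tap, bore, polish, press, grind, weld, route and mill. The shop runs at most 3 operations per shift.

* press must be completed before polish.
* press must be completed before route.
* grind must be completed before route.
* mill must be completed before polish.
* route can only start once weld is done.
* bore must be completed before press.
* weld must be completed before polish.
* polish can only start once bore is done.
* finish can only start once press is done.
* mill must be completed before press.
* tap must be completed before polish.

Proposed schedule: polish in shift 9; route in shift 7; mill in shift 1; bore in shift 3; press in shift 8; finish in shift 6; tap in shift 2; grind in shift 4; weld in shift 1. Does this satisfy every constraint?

No — it violates: finish can only start once press is done

bore must be completed before press — holds.
weld must be completed before polish — holds.
route can only start once weld is done — holds.
mill must be completed before polish — holds.
polish can only start once bore is done — holds.
press must be completed before route — violated.
tap must be completed before polish — holds.
press must be completed before polish — holds.
mill must be completed before press — holds.
The shop runs at most 3 operations per shift — holds.
finish can only start once press is done — violated.
grind must be completed before route — holds.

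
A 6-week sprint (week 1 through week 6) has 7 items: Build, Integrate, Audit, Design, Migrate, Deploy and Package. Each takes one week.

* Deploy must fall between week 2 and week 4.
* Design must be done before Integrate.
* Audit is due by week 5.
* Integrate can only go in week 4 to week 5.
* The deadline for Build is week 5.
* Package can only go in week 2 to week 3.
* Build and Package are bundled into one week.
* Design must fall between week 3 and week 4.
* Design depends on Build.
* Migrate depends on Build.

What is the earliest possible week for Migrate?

Precedence pushes Migrate to at least week 3.
Migrate at week 3 is achievable: Build -> week 2; Audit -> week 1; Migrate -> week 3; Package -> week 2; Design -> week 3; Integrate -> week 4; Deploy -> week 2.

week 3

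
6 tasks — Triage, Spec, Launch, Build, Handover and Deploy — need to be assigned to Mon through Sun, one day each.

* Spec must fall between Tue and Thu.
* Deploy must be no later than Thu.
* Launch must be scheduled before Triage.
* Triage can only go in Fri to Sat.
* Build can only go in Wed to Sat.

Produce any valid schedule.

Launch -> Mon; Spec -> Tue; Build -> Wed; Deploy -> Mon; Triage -> Fri; Handover -> Mon

Checking: Launch(Mon) before Triage(Fri); Deploy=Mon in [Mon,Thu]; Spec=Tue in [Tue,Thu]; Triage=Fri in [Fri,Sat]; Build=Wed in [Wed,Sat].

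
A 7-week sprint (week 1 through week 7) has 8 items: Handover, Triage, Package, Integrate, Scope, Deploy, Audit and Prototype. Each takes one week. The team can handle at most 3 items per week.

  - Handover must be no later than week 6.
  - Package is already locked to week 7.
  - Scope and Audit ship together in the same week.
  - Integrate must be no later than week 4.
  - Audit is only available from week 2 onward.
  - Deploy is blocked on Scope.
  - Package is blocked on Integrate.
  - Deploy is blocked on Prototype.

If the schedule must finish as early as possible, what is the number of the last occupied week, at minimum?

week 7

The precedence chain requires at least 2 distinct weeks.
With at most 3 per week and 8 work items, at least 3 weeks are needed.
Package can't be placed before week 7, so the schedule must run through at least week 7.
7 works (last occupied week: week 7): for example Audit in week 2, Deploy in week 3, Scope in week 2, Prototype in week 1, Handover in week 1, Integrate in week 1, Package in week 7, Triage in week 2.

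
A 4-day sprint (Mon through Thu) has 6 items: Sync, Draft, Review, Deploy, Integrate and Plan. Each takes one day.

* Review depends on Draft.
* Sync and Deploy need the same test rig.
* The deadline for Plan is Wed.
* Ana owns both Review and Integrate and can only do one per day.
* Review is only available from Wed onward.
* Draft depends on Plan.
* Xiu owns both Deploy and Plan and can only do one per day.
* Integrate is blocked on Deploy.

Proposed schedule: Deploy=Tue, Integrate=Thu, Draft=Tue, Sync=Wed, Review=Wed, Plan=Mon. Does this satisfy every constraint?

Yes

The deadline for Plan is Wed — holds.
Review is only available from Wed onward — holds.
Integrate is blocked on Deploy — holds.
Review depends on Draft — holds.
Xiu owns both Deploy and Plan and can only do one per day — holds.
Ana owns both Review and Integrate and can only do one per day — holds.
Sync and Deploy need the same test rig — holds.
Draft depends on Plan — holds.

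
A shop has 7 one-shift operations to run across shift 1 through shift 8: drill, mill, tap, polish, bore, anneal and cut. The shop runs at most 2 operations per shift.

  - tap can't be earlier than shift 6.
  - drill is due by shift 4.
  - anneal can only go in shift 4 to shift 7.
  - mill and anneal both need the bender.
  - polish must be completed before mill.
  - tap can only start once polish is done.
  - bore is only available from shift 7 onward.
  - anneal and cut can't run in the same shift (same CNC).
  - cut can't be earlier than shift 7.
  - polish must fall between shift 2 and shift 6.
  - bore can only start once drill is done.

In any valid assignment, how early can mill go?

Precedence pushes mill to at least shift 3.
mill at shift 3 is achievable: bore -> shift 7; mill -> shift 3; polish -> shift 2; tap -> shift 6; anneal -> shift 4; cut -> shift 7; drill -> shift 1.

shift 3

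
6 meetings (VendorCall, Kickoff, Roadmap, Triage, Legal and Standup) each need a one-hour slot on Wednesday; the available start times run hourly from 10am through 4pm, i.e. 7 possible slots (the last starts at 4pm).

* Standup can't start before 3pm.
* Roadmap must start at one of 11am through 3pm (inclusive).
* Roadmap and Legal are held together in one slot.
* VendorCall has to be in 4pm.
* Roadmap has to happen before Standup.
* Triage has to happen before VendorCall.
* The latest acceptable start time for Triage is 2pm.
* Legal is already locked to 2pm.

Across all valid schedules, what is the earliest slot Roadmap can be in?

Roadmap is available from 11am; Roadmap must be in the same slot as Legal, which can't be before 2pm, so Roadmap is at least 2pm; Roadmap's own window allows nothing later than 3pm; Roadmap must be in the same slot as Legal, which can't be after 2pm, so Roadmap is at most 2pm.
Roadmap at 2pm is achievable: Legal=2pm; VendorCall=4pm; Standup=3pm; Kickoff=10am; Triage=10am; Roadmap=2pm.

2pm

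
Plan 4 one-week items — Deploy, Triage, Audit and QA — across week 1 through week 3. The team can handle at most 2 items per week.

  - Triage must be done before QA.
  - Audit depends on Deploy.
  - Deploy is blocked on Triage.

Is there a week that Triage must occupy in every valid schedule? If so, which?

week 1

Downstream work caps Triage at week 1.
So Triage is pinned to week 1.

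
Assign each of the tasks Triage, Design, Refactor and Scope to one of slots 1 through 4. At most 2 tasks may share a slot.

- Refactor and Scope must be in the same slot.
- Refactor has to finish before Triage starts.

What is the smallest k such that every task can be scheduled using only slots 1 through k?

2

The precedence chain requires at least 2 distinct slots.
With at most 2 per slot and 4 tasks, at least 2 slots are needed.
2 works (last occupied slot: 2): for example Triage -> 2; Scope -> 1; Design -> 2; Refactor -> 1.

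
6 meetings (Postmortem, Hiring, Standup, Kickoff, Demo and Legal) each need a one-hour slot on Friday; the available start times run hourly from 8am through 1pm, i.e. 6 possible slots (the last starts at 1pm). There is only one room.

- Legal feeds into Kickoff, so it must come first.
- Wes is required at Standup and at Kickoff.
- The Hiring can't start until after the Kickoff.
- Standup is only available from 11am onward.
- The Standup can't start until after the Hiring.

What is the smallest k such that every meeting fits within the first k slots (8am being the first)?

The precedence chain requires at least 4 distinct slots.
With at most 1 per slot and 6 meetings, at least 6 slots are needed.
6 works (last occupied slot: 1pm): for example Standup in 11am, Kickoff in 9am, Hiring in 10am, Legal in 8am, Postmortem in 12pm, Demo in 1pm.

6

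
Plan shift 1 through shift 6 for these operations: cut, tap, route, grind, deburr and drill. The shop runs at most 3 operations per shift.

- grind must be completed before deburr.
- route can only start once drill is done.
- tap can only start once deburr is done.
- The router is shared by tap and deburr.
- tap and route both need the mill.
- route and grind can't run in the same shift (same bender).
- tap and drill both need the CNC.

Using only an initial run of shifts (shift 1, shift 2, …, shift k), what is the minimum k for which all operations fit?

3

The precedence chain requires at least 3 distinct shifts.
With at most 3 per shift and 6 operations, at least 2 shifts are needed.
3 works (last occupied shift: shift 3): for example tap=shift 3, drill=shift 1, deburr=shift 2, route=shift 2, grind=shift 1, cut=shift 1.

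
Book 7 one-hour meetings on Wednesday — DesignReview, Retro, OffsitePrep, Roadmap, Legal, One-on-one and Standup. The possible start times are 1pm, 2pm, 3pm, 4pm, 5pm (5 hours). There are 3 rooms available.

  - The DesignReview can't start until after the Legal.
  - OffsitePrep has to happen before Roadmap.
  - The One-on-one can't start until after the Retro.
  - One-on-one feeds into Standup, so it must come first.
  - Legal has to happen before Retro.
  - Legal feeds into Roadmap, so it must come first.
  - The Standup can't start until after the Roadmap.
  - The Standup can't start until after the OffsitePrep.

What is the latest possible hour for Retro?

Precedence pushes Retro to at least 2pm; downstream work caps Retro at 3pm.
Retro at 3pm is achievable: Standup=5pm; OffsitePrep=1pm; Retro=3pm; Legal=1pm; Roadmap=2pm; DesignReview=2pm; One-on-one=4pm.

3pm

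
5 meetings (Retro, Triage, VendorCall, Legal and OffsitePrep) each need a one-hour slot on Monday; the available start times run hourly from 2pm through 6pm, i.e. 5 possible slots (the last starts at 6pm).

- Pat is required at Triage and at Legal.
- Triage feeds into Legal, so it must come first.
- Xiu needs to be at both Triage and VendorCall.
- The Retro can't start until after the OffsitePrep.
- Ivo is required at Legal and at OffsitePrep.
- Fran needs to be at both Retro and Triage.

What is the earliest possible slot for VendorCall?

2pm

VendorCall at 2pm is achievable: VendorCall=2pm, Triage=4pm, Retro=3pm, OffsitePrep=2pm, Legal=5pm.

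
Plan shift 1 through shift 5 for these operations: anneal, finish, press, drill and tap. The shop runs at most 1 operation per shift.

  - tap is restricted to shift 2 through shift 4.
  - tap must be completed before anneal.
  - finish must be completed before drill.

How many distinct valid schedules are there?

18

Splitting on anneal: it can be shift 3 (3), shift 4 (6), shift 5 (9). Listing each branch's schedules as (finish, press, drill, tap) by shift number:
anneal=shift 3: (1,4,5,2) (1,5,4,2) (4,1,5,2) — 3.
anneal=shift 4: (1,2,5,3) (1,3,5,2) (1,5,2,3) (1,5,3,2) (2,1,5,3) (3,1,5,2) — 6.
anneal=shift 5: (1,2,3,4) (1,2,4,3) (1,3,2,4) (1,3,4,2) (1,4,2,3) (1,4,3,2) (2,1,3,4) (2,1,4,3) (3,1,4,2) — 9.
Summing: 3 + 6 + 9 = 18.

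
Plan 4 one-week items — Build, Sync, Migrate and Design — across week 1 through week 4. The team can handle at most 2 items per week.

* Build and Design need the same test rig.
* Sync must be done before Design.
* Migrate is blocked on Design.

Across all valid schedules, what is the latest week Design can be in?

Precedence pushes Design to at least week 2; downstream work caps Design at week 3.
Design at week 3 is achievable: Migrate in week 4; Sync in week 1; Design in week 3; Build in week 1.

week 3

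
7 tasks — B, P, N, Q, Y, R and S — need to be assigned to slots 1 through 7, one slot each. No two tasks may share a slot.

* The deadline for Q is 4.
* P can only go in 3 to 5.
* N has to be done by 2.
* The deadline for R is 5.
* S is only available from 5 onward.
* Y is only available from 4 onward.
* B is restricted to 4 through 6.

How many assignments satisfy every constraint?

50

Splitting on B: it can be 4 (12), 5 (16), 6 (22). Listing each branch's schedules as (P, N, Q, Y, R, S):
B=4: (3,1,2,6,5,7) (3,1,2,7,5,6) (3,2,1,6,5,7) (3,2,1,7,5,6) (5,1,2,6,3,7) (5,1,2,7,3,6) (5,1,3,6,2,7) (5,1,3,7,2,6) (5,2,1,6,3,7) (5,2,1,7,3,6) (5,2,3,6,1,7) (5,2,3,7,1,6) — 12.
B=5: (3,1,2,6,4,7) (3,1,2,7,4,6) (3,1,4,6,2,7) (3,1,4,7,2,6) (3,2,1,6,4,7) (3,2,1,7,4,6) (3,2,4,6,1,7) (3,2,4,7,1,6) (4,1,2,6,3,7) (4,1,2,7,3,6) (4,1,3,6,2,7) (4,1,3,7,2,6) (4,2,1,6,3,7) (4,2,1,7,3,6) (4,2,3,6,1,7) (4,2,3,7,1,6) — 16.
B=6: (3,1,2,4,5,7) (3,1,2,5,4,7) (3,1,2,7,4,5) (3,1,4,5,2,7) (3,1,4,7,2,5) (3,2,1,4,5,7) (3,2,1,5,4,7) (3,2,1,7,4,5) (3,2,4,5,1,7) (3,2,4,7,1,5) (4,1,2,5,3,7) (4,1,2,7,3,5) (4,1,3,5,2,7) (4,1,3,7,2,5) (4,2,1,5,3,7) (4,2,1,7,3,5) (4,2,3,5,1,7) (4,2,3,7,1,5) (5,1,2,4,3,7) (5,1,3,4,2,7) (5,2,1,4,3,7) (5,2,3,4,1,7) — 22.
Summing: 12 + 16 + 22 = 50.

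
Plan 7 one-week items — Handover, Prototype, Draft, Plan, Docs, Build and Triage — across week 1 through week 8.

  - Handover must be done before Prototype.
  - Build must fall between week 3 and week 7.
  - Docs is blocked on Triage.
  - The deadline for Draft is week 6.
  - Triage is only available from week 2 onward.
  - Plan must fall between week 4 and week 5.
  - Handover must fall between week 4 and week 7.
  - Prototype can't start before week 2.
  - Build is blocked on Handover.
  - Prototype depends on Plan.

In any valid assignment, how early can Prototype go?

week 5

Prototype is available from week 2; precedence pushes Prototype to at least week 5.
Prototype at week 5 is achievable: Handover in week 4; Draft in week 1; Build in week 5; Plan in week 4; Triage in week 2; Prototype in week 5; Docs in week 3.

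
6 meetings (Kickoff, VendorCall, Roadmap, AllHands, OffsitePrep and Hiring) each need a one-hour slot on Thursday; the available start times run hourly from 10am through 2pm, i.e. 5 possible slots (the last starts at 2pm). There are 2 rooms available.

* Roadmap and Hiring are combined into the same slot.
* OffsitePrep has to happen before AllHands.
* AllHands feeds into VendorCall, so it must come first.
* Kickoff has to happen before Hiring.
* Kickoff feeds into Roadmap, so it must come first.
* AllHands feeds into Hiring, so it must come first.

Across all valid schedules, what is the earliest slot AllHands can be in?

Precedence pushes AllHands to at least 11am; downstream work caps AllHands at 1pm.
AllHands at 11am is achievable: Roadmap -> 12pm; AllHands -> 11am; Hiring -> 12pm; OffsitePrep -> 10am; Kickoff -> 10am; VendorCall -> 1pm.

11am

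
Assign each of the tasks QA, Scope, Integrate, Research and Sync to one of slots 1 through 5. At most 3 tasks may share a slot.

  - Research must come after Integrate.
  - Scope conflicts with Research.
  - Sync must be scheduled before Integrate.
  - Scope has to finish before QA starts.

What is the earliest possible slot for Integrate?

2

Precedence pushes Integrate to at least 2; downstream work caps Integrate at 4.
Integrate at 2 is achievable: Integrate in 2; Research in 3; Scope in 1; Sync in 1; QA in 2.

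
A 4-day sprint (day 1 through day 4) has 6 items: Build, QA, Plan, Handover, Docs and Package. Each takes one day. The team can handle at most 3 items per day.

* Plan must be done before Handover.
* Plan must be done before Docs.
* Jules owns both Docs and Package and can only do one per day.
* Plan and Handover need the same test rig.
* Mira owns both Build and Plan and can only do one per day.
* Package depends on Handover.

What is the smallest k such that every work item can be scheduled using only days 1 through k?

3 days

The precedence chain requires at least 3 distinct days.
With at most 3 per day and 6 work items, at least 2 days are needed.
3 works (last occupied day: day 3): for example Build -> day 2, QA -> day 1, Package -> day 3, Docs -> day 2, Handover -> day 2, Plan -> day 1.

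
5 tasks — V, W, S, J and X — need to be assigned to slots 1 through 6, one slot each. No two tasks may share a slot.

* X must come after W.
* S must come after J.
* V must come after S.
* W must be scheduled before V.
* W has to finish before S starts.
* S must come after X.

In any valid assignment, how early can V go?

Precedence pushes V to at least 4.
V at 5 is achievable: W in 1; V in 5; J in 3; X in 2; S in 4.
Nothing earlier works — the capacity limit rule out every slot before 5.

5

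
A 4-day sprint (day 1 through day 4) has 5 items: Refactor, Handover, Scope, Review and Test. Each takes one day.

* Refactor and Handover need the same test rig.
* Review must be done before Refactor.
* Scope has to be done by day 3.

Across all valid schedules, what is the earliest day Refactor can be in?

day 2

Precedence pushes Refactor to at least day 2.
Refactor at day 2 is achievable: Review=day 1, Test=day 1, Refactor=day 2, Handover=day 1, Scope=day 1.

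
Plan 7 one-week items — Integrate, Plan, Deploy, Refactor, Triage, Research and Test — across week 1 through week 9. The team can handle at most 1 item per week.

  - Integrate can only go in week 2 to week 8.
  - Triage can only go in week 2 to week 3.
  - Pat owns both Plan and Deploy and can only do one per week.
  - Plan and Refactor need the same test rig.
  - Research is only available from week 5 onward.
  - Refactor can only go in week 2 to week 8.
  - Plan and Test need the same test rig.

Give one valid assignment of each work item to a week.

Deploy in week 6, Research in week 5, Test in week 7, Plan in week 1, Refactor in week 4, Integrate in week 3, Triage in week 2

Checking: Plan(week 1) != Deploy(week 6); Plan(week 1) != Refactor(week 4); Plan(week 1) != Test(week 7); Refactor=week 4 in [week 2,week 8]; Integrate=week 3 in [week 2,week 8]; Research=week 5 in [week 5,week 9]; Triage=week 2 in [week 2,week 3]; max 1 per week (cap 1).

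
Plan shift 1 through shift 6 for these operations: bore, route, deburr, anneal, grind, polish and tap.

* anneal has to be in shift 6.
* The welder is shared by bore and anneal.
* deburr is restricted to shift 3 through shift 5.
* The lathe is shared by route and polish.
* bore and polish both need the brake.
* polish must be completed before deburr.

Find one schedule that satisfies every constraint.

tap in shift 1, bore in shift 2, route in shift 2, grind in shift 1, anneal in shift 6, polish in shift 1, deburr in shift 3

Checking: polish(shift 1) before deburr(shift 3); bore(shift 2) != anneal(shift 6); route(shift 2) != polish(shift 1); bore(shift 2) != polish(shift 1); anneal=shift 6 in [shift 6,shift 6]; deburr=shift 3 in [shift 3,shift 5].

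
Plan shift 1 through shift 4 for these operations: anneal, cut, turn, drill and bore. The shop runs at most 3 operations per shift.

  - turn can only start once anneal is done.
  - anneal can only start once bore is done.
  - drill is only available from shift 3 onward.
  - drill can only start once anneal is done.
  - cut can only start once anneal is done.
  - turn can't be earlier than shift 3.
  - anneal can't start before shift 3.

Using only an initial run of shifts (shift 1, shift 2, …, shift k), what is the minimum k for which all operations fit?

4 shifts

The precedence chain requires at least 3 distinct shifts.
With at most 3 per shift and 5 operations, at least 2 shifts are needed.
Propagating the time windows through the other constraints, cut can't land before shift 4, so the schedule must run through at least shift 4.
4 works (last occupied shift: shift 4): for example cut -> shift 4; drill -> shift 4; turn -> shift 4; bore -> shift 1; anneal -> shift 3.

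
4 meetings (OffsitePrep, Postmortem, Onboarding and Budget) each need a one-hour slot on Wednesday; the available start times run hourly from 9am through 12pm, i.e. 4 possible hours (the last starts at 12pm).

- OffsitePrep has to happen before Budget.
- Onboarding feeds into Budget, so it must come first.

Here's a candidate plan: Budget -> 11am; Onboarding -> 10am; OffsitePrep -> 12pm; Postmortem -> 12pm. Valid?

Onboarding feeds into Budget, so it must come first — holds.
OffsitePrep has to happen before Budget — violated.

No — it violates: OffsitePrep has to happen before Budget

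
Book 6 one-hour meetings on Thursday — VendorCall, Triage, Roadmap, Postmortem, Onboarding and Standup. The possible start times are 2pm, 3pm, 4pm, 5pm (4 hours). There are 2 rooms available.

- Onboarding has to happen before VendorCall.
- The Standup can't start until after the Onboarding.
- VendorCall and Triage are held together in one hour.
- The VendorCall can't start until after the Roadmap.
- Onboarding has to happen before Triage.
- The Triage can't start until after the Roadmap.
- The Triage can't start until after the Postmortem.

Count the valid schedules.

Splitting on VendorCall: it can be 4pm (8), 5pm (21). Listing each branch's schedules as (Triage, Roadmap, Postmortem, Onboarding, Standup):
VendorCall=4pm: (4pm,2pm,2pm,3pm,5pm) (4pm,2pm,3pm,2pm,3pm) (4pm,2pm,3pm,2pm,5pm) (4pm,2pm,3pm,3pm,5pm) (4pm,3pm,2pm,2pm,3pm) (4pm,3pm,2pm,2pm,5pm) (4pm,3pm,2pm,3pm,5pm) (4pm,3pm,3pm,2pm,5pm) — 8.
VendorCall=5pm: (5pm,2pm,2pm,3pm,4pm) (5pm,2pm,3pm,2pm,3pm) (5pm,2pm,3pm,2pm,4pm) (5pm,2pm,3pm,3pm,4pm) (5pm,2pm,4pm,2pm,3pm) (5pm,2pm,4pm,2pm,4pm) (5pm,2pm,4pm,3pm,4pm) (5pm,3pm,2pm,2pm,3pm) (5pm,3pm,2pm,2pm,4pm) (5pm,3pm,2pm,3pm,4pm) (5pm,3pm,3pm,2pm,4pm) (5pm,3pm,4pm,2pm,3pm) (5pm,3pm,4pm,2pm,4pm) (5pm,3pm,4pm,3pm,4pm) (5pm,4pm,2pm,2pm,3pm) (5pm,4pm,2pm,2pm,4pm) (5pm,4pm,2pm,3pm,4pm) (5pm,4pm,3pm,2pm,3pm) (5pm,4pm,3pm,2pm,4pm) (5pm,4pm,3pm,3pm,4pm) (5pm,4pm,4pm,2pm,3pm) — 21.
Summing: 8 + 21 = 29.

29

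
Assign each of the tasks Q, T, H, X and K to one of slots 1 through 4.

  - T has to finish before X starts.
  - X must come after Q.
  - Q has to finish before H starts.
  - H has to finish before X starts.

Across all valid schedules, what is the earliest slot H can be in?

Precedence pushes H to at least 2; downstream work caps H at 3.
H at 2 is achievable: H in 2; Q in 1; X in 3; K in 1; T in 1.

2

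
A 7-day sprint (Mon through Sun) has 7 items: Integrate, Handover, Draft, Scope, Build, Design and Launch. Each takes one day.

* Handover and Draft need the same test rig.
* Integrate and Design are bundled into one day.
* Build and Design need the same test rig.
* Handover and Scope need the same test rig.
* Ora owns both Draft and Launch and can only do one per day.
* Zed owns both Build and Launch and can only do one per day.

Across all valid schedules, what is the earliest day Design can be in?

Design at Mon is achievable: Scope=Tue, Integrate=Mon, Launch=Mon, Handover=Mon, Draft=Tue, Build=Tue, Design=Mon.

Mon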